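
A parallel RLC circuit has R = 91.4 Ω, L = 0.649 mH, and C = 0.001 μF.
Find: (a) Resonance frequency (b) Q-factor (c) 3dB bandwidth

Step 1 — Resonance: ω₀ = 1/√(LC) = 1/√(0.000649·1e-09) = 1.241e+06 rad/s.
Step 2 — f₀ = ω₀/(2π) = 1.976e+05 Hz.
Step 3 — Parallel Q: Q = R/(ω₀L) = 91.4/(1.241e+06·0.000649) = 0.1135.
Step 4 — Bandwidth: Δω = ω₀/Q = 1.094e+07 rad/s; BW = Δω/(2π) = 1.741e+06 Hz.

(a) f₀ = 1.976e+05 Hz  (b) Q = 0.1135  (c) BW = 1.741e+06 Hz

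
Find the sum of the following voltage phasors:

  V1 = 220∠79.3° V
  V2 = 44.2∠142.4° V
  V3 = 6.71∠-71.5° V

Step 1 — Convert each phasor to rectangular form:
  V1 = 220·(cos(79.3°) + j·sin(79.3°)) = 40.85 + j216.2 V
  V2 = 44.2·(cos(142.4°) + j·sin(142.4°)) = -35.02 + j26.97 V
  V3 = 6.71·(cos(-71.5°) + j·sin(-71.5°)) = 2.129 - j6.363 V
Step 2 — Sum components: V_total = 7.957 + j236.8 V.
Step 3 — Convert to polar: |V_total| = 236.9 V, ∠V_total = 88.1°.

V_total = 236.9∠88.1° V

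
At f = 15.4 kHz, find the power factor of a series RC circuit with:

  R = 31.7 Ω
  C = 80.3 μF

Step 1 — Angular frequency: ω = 2π·f = 2π·1.54e+04 = 9.676e+04 rad/s.
Step 2 — Component impedances:
  R: Z = R = 31.7 Ω
  C: Z = 1/(jωC) = -j/(ω·C) = 0 - j0.1287 Ω
Step 3 — Series combination: Z_total = R + C = 31.7 - j0.1287 Ω = 31.7∠-0.2° Ω.
Step 4 — Power factor: PF = cos(φ) = Re(Z)/|Z| = 31.7/31.7 = 1.
Step 5 — Type: Im(Z) = -0.1287 ⇒ leading (phase φ = -0.2°).

PF = 1 (leading, φ = -0.2°)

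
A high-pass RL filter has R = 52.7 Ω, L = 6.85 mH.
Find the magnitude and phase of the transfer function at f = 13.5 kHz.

Step 1 — Angular frequency: ω = 2π·1.35e+04 = 8.482e+04 rad/s.
Step 2 — Transfer function: H(jω) = jωL/(R + jωL).
Step 3 — Numerator jωL = j·581; denominator R + jωL = 52.7 + j581.
Step 4 — H = 0.9918 + j0.08996.
Step 5 — Magnitude: |H| = 0.9959 (-0.0 dB); phase: φ = 5.2°.

|H| = 0.9959 (-0.0 dB), φ = 5.2°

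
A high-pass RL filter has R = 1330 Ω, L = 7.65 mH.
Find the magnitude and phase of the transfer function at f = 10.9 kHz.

Step 1 — Angular frequency: ω = 2π·1.09e+04 = 6.849e+04 rad/s.
Step 2 — Transfer function: H(jω) = jωL/(R + jωL).
Step 3 — Numerator jωL = j·523.9; denominator R + jωL = 1330 + j523.9.
Step 4 — H = 0.1343 + j0.341.
Step 5 — Magnitude: |H| = 0.3665 (-8.7 dB); phase: φ = 68.5°.

|H| = 0.3665 (-8.7 dB), φ = 68.5°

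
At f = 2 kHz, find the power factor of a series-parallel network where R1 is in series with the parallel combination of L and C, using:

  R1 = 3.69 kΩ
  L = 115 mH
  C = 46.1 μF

Step 1 — Angular frequency: ω = 2π·f = 2π·2000 = 1.257e+04 rad/s.
Step 2 — Component impedances:
  R1: Z = R = 3690 Ω
  L: Z = jωL = j·1.257e+04·0.115 = 0 + j1445 Ω
  C: Z = 1/(jωC) = -j/(ω·C) = 0 - j1.726 Ω
Step 3 — Parallel branch: L || C = 1/(1/L + 1/C) = 0 - j1.728 Ω.
Step 4 — Series with R1: Z_total = R1 + (L || C) = 3690 - j1.728 Ω = 3690∠-0.0° Ω.
Step 5 — Power factor: PF = cos(φ) = Re(Z)/|Z| = 3690/3690 = 1.
Step 6 — Type: Im(Z) = -1.728 ⇒ leading (phase φ = -0.0°).

PF = 1 (leading, φ = -0.0°)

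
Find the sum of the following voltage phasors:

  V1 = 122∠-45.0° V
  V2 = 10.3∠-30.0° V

Step 1 — Convert each phasor to rectangular form:
  V1 = 122·(cos(-45.0°) + j·sin(-45.0°)) = 86.27 - j86.27 V
  V2 = 10.3·(cos(-30.0°) + j·sin(-30.0°)) = 8.92 - j5.15 V
Step 2 — Sum components: V_total = 95.19 - j91.42 V.
Step 3 — Convert to polar: |V_total| = 132 V, ∠V_total = -43.8°.

V_total = 132∠-43.8° V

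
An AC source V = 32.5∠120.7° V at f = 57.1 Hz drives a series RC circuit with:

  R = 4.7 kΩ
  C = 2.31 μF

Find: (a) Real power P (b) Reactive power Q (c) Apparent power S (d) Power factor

Step 1 — Angular frequency: ω = 2π·f = 2π·57.1 = 358.8 rad/s.
Step 2 — Component impedances:
  R: Z = R = 4700 Ω
  C: Z = 1/(jωC) = -j/(ω·C) = 0 - j1207 Ω
Step 3 — Series combination: Z_total = R + C = 4700 - j1207 Ω = 4852∠-14.4° Ω.
Step 4 — Source phasor: V = 32.5∠120.7° V = -16.59 + j27.95 V.
Step 5 — Current: I = V / Z = -0.004744 + j0.004728 A = 0.006698∠135.1° A.
Step 6 — Complex power: S = V·I* = 0.2108 - j0.05413 VA.
Step 7 — Real power: P = Re(S) = 0.2108 W.
Step 8 — Reactive power: Q = Im(S) = -0.05413 VAR.
Step 9 — Apparent power: |S| = 0.2177 VA.
Step 10 — Power factor: PF = P/|S| = 0.9686 (leading).

(a) P = 0.2108 W  (b) Q = -0.05413 VAR  (c) S = 0.2177 VA  (d) PF = 0.9686 (leading)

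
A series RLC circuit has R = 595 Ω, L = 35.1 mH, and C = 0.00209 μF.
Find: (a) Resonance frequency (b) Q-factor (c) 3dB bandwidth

Step 1 — Resonance condition Im(Z)=0 gives ω₀ = 1/√(LC).
Step 2 — ω₀ = 1/√(0.0351·2.09e-09) = 1.168e+05 rad/s.
Step 3 — f₀ = ω₀/(2π) = 1.858e+04 Hz.
Step 4 — Series Q: Q = ω₀L/R = 1.168e+05·0.0351/595 = 6.888.
Step 5 — 3dB bandwidth: Δω = ω₀/Q = 1.695e+04 rad/s; BW = Δω/(2π) = 2698 Hz.

(a) f₀ = 1.858e+04 Hz  (b) Q = 6.888  (c) BW = 2698 Hz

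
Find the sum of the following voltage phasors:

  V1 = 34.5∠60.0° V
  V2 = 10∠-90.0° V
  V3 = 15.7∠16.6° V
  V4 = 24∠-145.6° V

Step 1 — Convert each phasor to rectangular form:
  V1 = 34.5·(cos(60.0°) + j·sin(60.0°)) = 17.25 + j29.88 V
  V2 = 10·(cos(-90.0°) + j·sin(-90.0°)) = 0 - j10 V
  V3 = 15.7·(cos(16.6°) + j·sin(16.6°)) = 15.05 + j4.485 V
  V4 = 24·(cos(-145.6°) + j·sin(-145.6°)) = -19.8 - j13.56 V
Step 2 — Sum components: V_total = 12.49 + j10.8 V.
Step 3 — Convert to polar: |V_total| = 16.52 V, ∠V_total = 40.9°.

V_total = 16.52∠40.9° V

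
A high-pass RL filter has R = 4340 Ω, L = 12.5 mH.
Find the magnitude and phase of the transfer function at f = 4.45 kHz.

Step 1 — Angular frequency: ω = 2π·4450 = 2.796e+04 rad/s.
Step 2 — Transfer function: H(jω) = jωL/(R + jωL).
Step 3 — Numerator jωL = j·349.5; denominator R + jωL = 4340 + j349.5.
Step 4 — H = 0.006443 + j0.08001.
Step 5 — Magnitude: |H| = 0.08027 (-21.9 dB); phase: φ = 85.4°.

|H| = 0.08027 (-21.9 dB), φ = 85.4°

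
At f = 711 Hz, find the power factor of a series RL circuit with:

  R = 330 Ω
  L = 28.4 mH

Step 1 — Angular frequency: ω = 2π·f = 2π·711 = 4467 rad/s.
Step 2 — Component impedances:
  R: Z = R = 330 Ω
  L: Z = jωL = j·4467·0.0284 = 0 + j126.9 Ω
Step 3 — Series combination: Z_total = R + L = 330 + j126.9 Ω = 353.5∠21.0° Ω.
Step 4 — Power factor: PF = cos(φ) = Re(Z)/|Z| = 330/353.55 = 0.9334.
Step 5 — Type: Im(Z) = 126.9 ⇒ lagging (phase φ = 21.0°).

PF = 0.9334 (lagging, φ = 21.0°)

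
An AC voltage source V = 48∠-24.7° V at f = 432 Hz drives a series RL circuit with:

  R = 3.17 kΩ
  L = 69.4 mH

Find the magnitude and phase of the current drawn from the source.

Step 1 — Angular frequency: ω = 2π·f = 2π·432 = 2714 rad/s.
Step 2 — Component impedances:
  R: Z = R = 3170 Ω
  L: Z = jωL = j·2714·0.0694 = 0 + j188.4 Ω
Step 3 — Series combination: Z_total = R + L = 3170 + j188.4 Ω = 3176∠3.4° Ω.
Step 4 — Source phasor: V = 48∠-24.7° V = 43.61 - j20.06 V.
Step 5 — Ohm's law: I = V / Z_total = (43.61 - j20.06) / (3170 + j188.4) = 0.01333 - j0.00712 A.
Step 6 — Convert to polar: |I| = 0.01512 A, ∠I = -28.1°.

I = 0.01512∠-28.1° A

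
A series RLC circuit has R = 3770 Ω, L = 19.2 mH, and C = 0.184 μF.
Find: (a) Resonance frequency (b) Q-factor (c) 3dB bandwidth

Step 1 — Resonance: ω₀ = 1/√(LC) = 1/√(0.0192·1.84e-07) = 1.682e+04 rad/s.
Step 2 — f₀ = ω₀/(2π) = 2678 Hz.
Step 3 — Series Q: Q = ω₀L/R = 1.682e+04·0.0192/3770 = 0.08568.
Step 4 — Bandwidth: Δω = ω₀/Q = 1.964e+05 rad/s; BW = Δω/(2π) = 3.125e+04 Hz.

(a) f₀ = 2678 Hz  (b) Q = 0.08568  (c) BW = 3.125e+04 Hz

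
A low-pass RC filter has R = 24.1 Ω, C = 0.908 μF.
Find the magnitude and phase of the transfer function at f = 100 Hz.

Step 1 — Angular frequency: ω = 2π·100 = 628.3 rad/s.
Step 2 — Transfer function: H(jω) = 1/(1 + jωRC).
Step 3 — Denominator: 1 + jωRC = 1 + j·628.3·24.1·9.08e-07 = 1 + j0.01375.
Step 4 — H = 0.9998 - j0.01375.
Step 5 — Magnitude: |H| = 0.9999 (-0.0 dB); phase: φ = -0.8°.

|H| = 0.9999 (-0.0 dB), φ = -0.8°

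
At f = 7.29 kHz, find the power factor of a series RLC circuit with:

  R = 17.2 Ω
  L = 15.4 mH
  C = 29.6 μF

Step 1 — Angular frequency: ω = 2π·f = 2π·7290 = 4.58e+04 rad/s.
Step 2 — Component impedances:
  R: Z = R = 17.2 Ω
  L: Z = jωL = j·4.58e+04·0.0154 = 0 + j705.4 Ω
  C: Z = 1/(jωC) = -j/(ω·C) = 0 - j0.7376 Ω
Step 3 — Series combination: Z_total = R + L + C = 17.2 + j704.7 Ω = 704.9∠88.6° Ω.
Step 4 — Power factor: PF = cos(φ) = Re(Z)/|Z| = 17.2/704.9 = 0.0244.
Step 5 — Type: Im(Z) = 704.7 ⇒ lagging (phase φ = 88.6°).

PF = 0.0244 (lagging, φ = 88.6°)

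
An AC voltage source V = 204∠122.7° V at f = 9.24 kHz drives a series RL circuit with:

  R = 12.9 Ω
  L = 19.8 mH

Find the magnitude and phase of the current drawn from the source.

Step 1 — Angular frequency: ω = 2π·f = 2π·9240 = 5.806e+04 rad/s.
Step 2 — Component impedances:
  R: Z = R = 12.9 Ω
  L: Z = jωL = j·5.806e+04·0.0198 = 0 + j1150 Ω
Step 3 — Series combination: Z_total = R + L = 12.9 + j1150 Ω = 1150∠89.4° Ω.
Step 4 — Source phasor: V = 204∠122.7° V = -110.2 + j171.7 V.
Step 5 — Ohm's law: I = V / Z_total = (-110.2 + j171.7) / (12.9 + j1150) = 0.1482 + j0.09754 A.
Step 6 — Convert to polar: |I| = 0.1775 A, ∠I = 33.3°.

I = 0.1775∠33.3° A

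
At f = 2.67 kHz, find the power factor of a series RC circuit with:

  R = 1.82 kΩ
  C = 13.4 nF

Step 1 — Angular frequency: ω = 2π·f = 2π·2670 = 1.678e+04 rad/s.
Step 2 — Component impedances:
  R: Z = R = 1820 Ω
  C: Z = 1/(jωC) = -j/(ω·C) = 0 - j4448 Ω
Step 3 — Series combination: Z_total = R + C = 1820 - j4448 Ω = 4806∠-67.7° Ω.
Step 4 — Power factor: PF = cos(φ) = Re(Z)/|Z| = 1820/4806 = 0.3787.
Step 5 — Type: Im(Z) = -4448 ⇒ leading (phase φ = -67.7°).

PF = 0.3787 (leading, φ = -67.7°)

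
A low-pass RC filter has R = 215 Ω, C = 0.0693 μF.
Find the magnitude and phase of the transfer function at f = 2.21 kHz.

Step 1 — Angular frequency: ω = 2π·2210 = 1.389e+04 rad/s.
Step 2 — Transfer function: H(jω) = 1/(1 + jωRC).
Step 3 — Denominator: 1 + jωRC = 1 + j·1.389e+04·215·6.93e-08 = 1 + j0.2069.
Step 4 — H = 0.959 - j0.1984.
Step 5 — Magnitude: |H| = 0.9793 (-0.2 dB); phase: φ = -11.7°.

|H| = 0.9793 (-0.2 dB), φ = -11.7°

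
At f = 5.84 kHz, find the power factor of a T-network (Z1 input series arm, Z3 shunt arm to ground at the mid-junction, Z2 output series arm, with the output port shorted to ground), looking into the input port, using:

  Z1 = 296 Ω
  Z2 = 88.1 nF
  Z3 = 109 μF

Step 1 — Angular frequency: ω = 2π·f = 2π·5840 = 3.669e+04 rad/s.
Step 2 — Component impedances:
  Z1: Z = R = 296 Ω
  Z2: Z = 1/(jωC) = -j/(ω·C) = 0 - j309.3 Ω
  Z3: Z = 1/(jωC) = -j/(ω·C) = 0 - j0.25 Ω
Step 3 — With the output port shorted to ground, the output series arm Z2 runs from the junction to ground; the shunt arm Z3 also runs from the junction to ground. They appear in parallel: Z3 || Z2 = 0 - j0.2498 Ω.
Step 4 — Series with input arm Z1: Z_in = Z1 + (Z3 || Z2) = 296 - j0.2498 Ω = 296∠-0.0° Ω.
Step 5 — Power factor: PF = cos(φ) = Re(Z)/|Z| = 296/296 = 1.
Step 6 — Type: Im(Z) = -0.2498 ⇒ leading (phase φ = -0.0°).

PF = 1 (leading, φ = -0.0°)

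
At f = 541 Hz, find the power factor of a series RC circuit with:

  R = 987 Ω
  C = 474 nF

Step 1 — Angular frequency: ω = 2π·f = 2π·541 = 3399 rad/s.
Step 2 — Component impedances:
  R: Z = R = 987 Ω
  C: Z = 1/(jωC) = -j/(ω·C) = 0 - j620.6 Ω
Step 3 — Series combination: Z_total = R + C = 987 - j620.6 Ω = 1166∠-32.2° Ω.
Step 4 — Power factor: PF = cos(φ) = Re(Z)/|Z| = 987/1166 = 0.8465.
Step 5 — Type: Im(Z) = -620.6 ⇒ leading (phase φ = -32.2°).

PF = 0.8465 (leading, φ = -32.2°)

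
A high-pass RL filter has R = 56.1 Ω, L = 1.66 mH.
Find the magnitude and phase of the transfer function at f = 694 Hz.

Step 1 — Angular frequency: ω = 2π·694 = 4361 rad/s.
Step 2 — Transfer function: H(jω) = jωL/(R + jωL).
Step 3 — Numerator jωL = j·7.238; denominator R + jωL = 56.1 + j7.238.
Step 4 — H = 0.01638 + j0.1269.
Step 5 — Magnitude: |H| = 0.128 (-17.9 dB); phase: φ = 82.6°.

|H| = 0.128 (-17.9 dB), φ = 82.6°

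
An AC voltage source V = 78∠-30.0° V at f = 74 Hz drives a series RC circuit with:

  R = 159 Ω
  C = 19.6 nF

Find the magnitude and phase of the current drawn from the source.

Step 1 — Angular frequency: ω = 2π·f = 2π·74 = 465 rad/s.
Step 2 — Component impedances:
  R: Z = R = 159 Ω
  C: Z = 1/(jωC) = -j/(ω·C) = 0 - j1.097e+05 Ω
Step 3 — Series combination: Z_total = R + C = 159 - j1.097e+05 Ω = 1.097e+05∠-89.9° Ω.
Step 4 — Source phasor: V = 78∠-30.0° V = 67.55 - j39 V.
Step 5 — Ohm's law: I = V / Z_total = (67.55 - j39) / (159 - j1.097e+05) = 0.0003563 + j0.0006151 A.
Step 6 — Convert to polar: |I| = 0.0007108 A, ∠I = 59.9°.

I = 0.0007108∠59.9° A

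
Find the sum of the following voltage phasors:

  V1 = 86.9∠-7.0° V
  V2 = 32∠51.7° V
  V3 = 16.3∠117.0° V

Step 1 — Convert each phasor to rectangular form:
  V1 = 86.9·(cos(-7.0°) + j·sin(-7.0°)) = 86.25 - j10.59 V
  V2 = 32·(cos(51.7°) + j·sin(51.7°)) = 19.83 + j25.11 V
  V3 = 16.3·(cos(117.0°) + j·sin(117.0°)) = -7.4 + j14.52 V
Step 2 — Sum components: V_total = 98.69 + j29.05 V.
Step 3 — Convert to polar: |V_total| = 102.9 V, ∠V_total = 16.4°.

V_total = 102.9∠16.4° V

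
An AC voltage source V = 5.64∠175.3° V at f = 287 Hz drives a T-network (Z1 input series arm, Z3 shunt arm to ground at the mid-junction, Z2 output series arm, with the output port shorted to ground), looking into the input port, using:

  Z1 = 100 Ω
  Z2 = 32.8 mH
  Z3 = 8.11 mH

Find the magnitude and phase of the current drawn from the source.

Step 1 — Angular frequency: ω = 2π·f = 2π·287 = 1803 rad/s.
Step 2 — Component impedances:
  Z1: Z = R = 100 Ω
  Z2: Z = jωL = j·1803·0.0328 = 0 + j59.15 Ω
  Z3: Z = jωL = j·1803·0.00811 = 0 + j14.62 Ω
Step 3 — With the output port shorted to ground, the output series arm Z2 runs from the junction to ground; the shunt arm Z3 also runs from the junction to ground. They appear in parallel: Z3 || Z2 = 0 + j11.73 Ω.
Step 4 — Series with input arm Z1: Z_in = Z1 + (Z3 || Z2) = 100 + j11.73 Ω = 100.7∠6.7° Ω.
Step 5 — Source phasor: V = 5.64∠175.3° V = -5.621 + j0.4621 V.
Step 6 — Ohm's law: I = V / Z_total = (-5.621 + j0.4621) / (100 + j11.73) = -0.05491 + j0.01106 A.
Step 7 — Convert to polar: |I| = 0.05602 A, ∠I = 168.6°.

I = 0.05602∠168.6° A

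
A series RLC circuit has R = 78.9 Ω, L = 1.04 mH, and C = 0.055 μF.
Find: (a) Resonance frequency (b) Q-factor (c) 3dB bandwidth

Step 1 — Resonance: ω₀ = 1/√(LC) = 1/√(0.00104·5.5e-08) = 1.322e+05 rad/s.
Step 2 — f₀ = ω₀/(2π) = 2.104e+04 Hz.
Step 3 — Series Q: Q = ω₀L/R = 1.322e+05·0.00104/78.9 = 1.743.
Step 4 — Bandwidth: Δω = ω₀/Q = 7.587e+04 rad/s; BW = Δω/(2π) = 1.207e+04 Hz.

(a) f₀ = 2.104e+04 Hz  (b) Q = 1.743  (c) BW = 1.207e+04 Hz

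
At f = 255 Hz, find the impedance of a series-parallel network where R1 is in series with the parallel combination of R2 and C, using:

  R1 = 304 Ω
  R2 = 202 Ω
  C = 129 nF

Step 1 — Angular frequency: ω = 2π·f = 2π·255 = 1602 rad/s.
Step 2 — Component impedances:
  R1: Z = R = 304 Ω
  R2: Z = R = 202 Ω
  C: Z = 1/(jωC) = -j/(ω·C) = 0 - j4838 Ω
Step 3 — Parallel branch: R2 || C = 1/(1/R2 + 1/C) = 201.6 - j8.419 Ω.
Step 4 — Series with R1: Z_total = R1 + (R2 || C) = 505.6 - j8.419 Ω = 505.7∠-1.0° Ω.

Z = 505.6 - j8.419 Ω = 505.7∠-1.0° Ω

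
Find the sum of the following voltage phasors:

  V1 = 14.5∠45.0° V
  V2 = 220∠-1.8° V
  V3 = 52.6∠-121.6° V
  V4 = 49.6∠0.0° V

Step 1 — Convert each phasor to rectangular form:
  V1 = 14.5·(cos(45.0°) + j·sin(45.0°)) = 10.25 + j10.25 V
  V2 = 220·(cos(-1.8°) + j·sin(-1.8°)) = 219.9 - j6.91 V
  V3 = 52.6·(cos(-121.6°) + j·sin(-121.6°)) = -27.56 - j44.8 V
  V4 = 49.6·(cos(0.0°) + j·sin(0.0°)) = 49.6 V
Step 2 — Sum components: V_total = 252.2 - j41.46 V.
Step 3 — Convert to polar: |V_total| = 255.6 V, ∠V_total = -9.3°.

V_total = 255.6∠-9.3° V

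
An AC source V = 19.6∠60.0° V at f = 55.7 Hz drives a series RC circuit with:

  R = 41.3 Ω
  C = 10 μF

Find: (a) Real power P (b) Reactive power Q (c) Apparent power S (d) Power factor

Step 1 — Angular frequency: ω = 2π·f = 2π·55.7 = 350 rad/s.
Step 2 — Component impedances:
  R: Z = R = 41.3 Ω
  C: Z = 1/(jωC) = -j/(ω·C) = 0 - j285.7 Ω
Step 3 — Series combination: Z_total = R + C = 41.3 - j285.7 Ω = 288.7∠-81.8° Ω.
Step 4 — Source phasor: V = 19.6∠60.0° V = 9.8 + j16.97 V.
Step 5 — Current: I = V / Z = -0.05333 + j0.04201 A = 0.06789∠141.8° A.
Step 6 — Complex power: S = V·I* = 0.1903 - j1.317 VA.
Step 7 — Real power: P = Re(S) = 0.1903 W.
Step 8 — Reactive power: Q = Im(S) = -1.317 VAR.
Step 9 — Apparent power: |S| = 1.331 VA.
Step 10 — Power factor: PF = P/|S| = 0.1431 (leading).

(a) P = 0.1903 W  (b) Q = -1.317 VAR  (c) S = 1.331 VA  (d) PF = 0.1431 (leading)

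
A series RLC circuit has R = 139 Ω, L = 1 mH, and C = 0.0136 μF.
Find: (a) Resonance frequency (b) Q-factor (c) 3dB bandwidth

Step 1 — Resonance condition Im(Z)=0 gives ω₀ = 1/√(LC).
Step 2 — ω₀ = 1/√(0.001·1.36e-08) = 2.712e+05 rad/s.
Step 3 — f₀ = ω₀/(2π) = 4.316e+04 Hz.
Step 4 — Series Q: Q = ω₀L/R = 2.712e+05·0.001/139 = 1.951.
Step 5 — 3dB bandwidth: Δω = ω₀/Q = 1.39e+05 rad/s; BW = Δω/(2π) = 2.212e+04 Hz.

(a) f₀ = 4.316e+04 Hz  (b) Q = 1.951  (c) BW = 2.212e+04 Hz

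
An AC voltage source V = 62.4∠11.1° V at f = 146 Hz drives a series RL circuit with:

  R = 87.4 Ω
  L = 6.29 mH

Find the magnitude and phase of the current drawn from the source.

Step 1 — Angular frequency: ω = 2π·f = 2π·146 = 917.3 rad/s.
Step 2 — Component impedances:
  R: Z = R = 87.4 Ω
  L: Z = jωL = j·917.3·0.00629 = 0 + j5.77 Ω
Step 3 — Series combination: Z_total = R + L = 87.4 + j5.77 Ω = 87.59∠3.8° Ω.
Step 4 — Source phasor: V = 62.4∠11.1° V = 61.23 + j12.01 V.
Step 5 — Ohm's law: I = V / Z_total = (61.23 + j12.01) / (87.4 + j5.77) = 0.7066 + j0.0908 A.
Step 6 — Convert to polar: |I| = 0.7124 A, ∠I = 7.3°.

I = 0.7124∠7.3° A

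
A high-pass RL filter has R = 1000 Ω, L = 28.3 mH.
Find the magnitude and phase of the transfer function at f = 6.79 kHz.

Step 1 — Angular frequency: ω = 2π·6790 = 4.266e+04 rad/s.
Step 2 — Transfer function: H(jω) = jωL/(R + jωL).
Step 3 — Numerator jωL = j·1207; denominator R + jωL = 1000 + j1207.
Step 4 — H = 0.5931 + j0.4913.
Step 5 — Magnitude: |H| = 0.7701 (-2.3 dB); phase: φ = 39.6°.

|H| = 0.7701 (-2.3 dB), φ = 39.6°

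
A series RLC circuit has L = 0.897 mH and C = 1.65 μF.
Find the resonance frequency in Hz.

Step 1 — Resonance condition Im(Z)=0 gives ω₀ = 1/√(LC).
Step 2 — ω₀ = 1/√(0.000897·1.65e-06) = 2.599e+04 rad/s.
Step 3 — f₀ = ω₀/(2π) = 4137 Hz.

f₀ = 4137 Hz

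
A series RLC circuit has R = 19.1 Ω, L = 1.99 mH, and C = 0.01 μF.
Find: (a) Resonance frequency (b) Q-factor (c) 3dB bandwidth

Step 1 — Resonance: ω₀ = 1/√(LC) = 1/√(0.00199·1e-08) = 2.242e+05 rad/s.
Step 2 — f₀ = ω₀/(2π) = 3.568e+04 Hz.
Step 3 — Series Q: Q = ω₀L/R = 2.242e+05·0.00199/19.1 = 23.36.
Step 4 — Bandwidth: Δω = ω₀/Q = 9598 rad/s; BW = Δω/(2π) = 1528 Hz.

(a) f₀ = 3.568e+04 Hz  (b) Q = 23.36  (c) BW = 1528 Hz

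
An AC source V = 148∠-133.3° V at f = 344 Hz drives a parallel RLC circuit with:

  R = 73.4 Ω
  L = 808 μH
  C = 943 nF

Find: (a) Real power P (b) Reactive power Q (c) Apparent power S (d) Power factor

Step 1 — Angular frequency: ω = 2π·f = 2π·344 = 2161 rad/s.
Step 2 — Component impedances:
  R: Z = R = 73.4 Ω
  L: Z = jωL = j·2161·0.000808 = 0 + j1.746 Ω
  C: Z = 1/(jωC) = -j/(ω·C) = 0 - j490.6 Ω
Step 3 — Parallel combination: 1/Z_total = 1/R + 1/L + 1/C; Z_total = 0.04183 + j1.752 Ω = 1.752∠88.6° Ω.
Step 4 — Source phasor: V = 148∠-133.3° V = -101.5 - j107.7 V.
Step 5 — Current: I = V / Z = -62.84 + j56.45 A = 84.47∠138.1° A.
Step 6 — Complex power: S = V·I* = 298.4 + j1.25e+04 VA.
Step 7 — Real power: P = Re(S) = 298.4 W.
Step 8 — Reactive power: Q = Im(S) = 1.25e+04 VAR.
Step 9 — Apparent power: |S| = 1.25e+04 VA.
Step 10 — Power factor: PF = P/|S| = 0.02387 (lagging).

(a) P = 298.4 W  (b) Q = 1.25e+04 VAR  (c) S = 1.25e+04 VA  (d) PF = 0.02387 (lagging)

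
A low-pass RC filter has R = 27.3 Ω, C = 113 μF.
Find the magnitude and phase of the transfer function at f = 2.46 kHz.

Step 1 — Angular frequency: ω = 2π·2460 = 1.546e+04 rad/s.
Step 2 — Transfer function: H(jω) = 1/(1 + jωRC).
Step 3 — Denominator: 1 + jωRC = 1 + j·1.546e+04·27.3·0.000113 = 1 + j47.68.
Step 4 — H = 0.0004396 - j0.02096.
Step 5 — Magnitude: |H| = 0.02097 (-33.6 dB); phase: φ = -88.8°.

|H| = 0.02097 (-33.6 dB), φ = -88.8°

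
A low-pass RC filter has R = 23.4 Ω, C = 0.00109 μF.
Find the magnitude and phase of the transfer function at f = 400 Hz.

Step 1 — Angular frequency: ω = 2π·400 = 2513 rad/s.
Step 2 — Transfer function: H(jω) = 1/(1 + jωRC).
Step 3 — Denominator: 1 + jωRC = 1 + j·2513·23.4·1.09e-09 = 1 + j6.41e-05.
Step 4 — H = 1 - j6.41e-05.
Step 5 — Magnitude: |H| = 1 (-0.0 dB); phase: φ = -0.0°.

|H| = 1 (-0.0 dB), φ = -0.0°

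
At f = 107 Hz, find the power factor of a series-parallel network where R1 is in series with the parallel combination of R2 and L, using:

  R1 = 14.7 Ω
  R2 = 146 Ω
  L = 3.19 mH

Step 1 — Angular frequency: ω = 2π·f = 2π·107 = 672.3 rad/s.
Step 2 — Component impedances:
  R1: Z = R = 14.7 Ω
  R2: Z = R = 146 Ω
  L: Z = jωL = j·672.3·0.00319 = 0 + j2.145 Ω
Step 3 — Parallel branch: R2 || L = 1/(1/R2 + 1/L) = 0.0315 + j2.144 Ω.
Step 4 — Series with R1: Z_total = R1 + (R2 || L) = 14.73 + j2.144 Ω = 14.89∠8.3° Ω.
Step 5 — Power factor: PF = cos(φ) = Re(Z)/|Z| = 14.7315/14.8867 = 0.9896.
Step 6 — Type: Im(Z) = 2.144 ⇒ lagging (phase φ = 8.3°).

PF = 0.9896 (lagging, φ = 8.3°)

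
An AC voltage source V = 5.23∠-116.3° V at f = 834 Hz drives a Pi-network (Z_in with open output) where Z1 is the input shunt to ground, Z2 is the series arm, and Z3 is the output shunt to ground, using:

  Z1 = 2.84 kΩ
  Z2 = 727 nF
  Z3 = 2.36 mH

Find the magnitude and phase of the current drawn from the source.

Step 1 — Angular frequency: ω = 2π·f = 2π·834 = 5240 rad/s.
Step 2 — Component impedances:
  Z1: Z = R = 2840 Ω
  Z2: Z = 1/(jωC) = -j/(ω·C) = 0 - j262.5 Ω
  Z3: Z = jωL = j·5240·0.00236 = 0 + j12.37 Ω
Step 3 — With open output, the series arm Z2 and the output shunt Z3 appear in series to ground: Z2 + Z3 = 0 - j250.1 Ω.
Step 4 — Parallel with input shunt Z1: Z_in = Z1 || (Z2 + Z3) = 21.86 - j248.2 Ω = 249.2∠-85.0° Ω.
Step 5 — Source phasor: V = 5.23∠-116.3° V = -2.317 - j4.689 V.
Step 6 — Ohm's law: I = V / Z_total = (-2.317 - j4.689) / (21.86 - j248.2) = 0.01793 - j0.01092 A.
Step 7 — Convert to polar: |I| = 0.02099 A, ∠I = -31.3°.

I = 0.02099∠-31.3° A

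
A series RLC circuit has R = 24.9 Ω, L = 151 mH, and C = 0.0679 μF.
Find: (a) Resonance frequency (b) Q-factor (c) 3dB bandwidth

Step 1 — Resonance: ω₀ = 1/√(LC) = 1/√(0.151·6.79e-08) = 9876 rad/s.
Step 2 — f₀ = ω₀/(2π) = 1572 Hz.
Step 3 — Series Q: Q = ω₀L/R = 9876·0.151/24.9 = 59.89.
Step 4 — Bandwidth: Δω = ω₀/Q = 164.9 rad/s; BW = Δω/(2π) = 26.24 Hz.

(a) f₀ = 1572 Hz  (b) Q = 59.89  (c) BW = 26.24 Hz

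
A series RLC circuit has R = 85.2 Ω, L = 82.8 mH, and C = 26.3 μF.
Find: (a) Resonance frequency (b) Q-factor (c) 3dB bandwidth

Step 1 — Resonance condition Im(Z)=0 gives ω₀ = 1/√(LC).
Step 2 — ω₀ = 1/√(0.0828·2.63e-05) = 677.7 rad/s.
Step 3 — f₀ = ω₀/(2π) = 107.9 Hz.
Step 4 — Series Q: Q = ω₀L/R = 677.7·0.0828/85.2 = 0.6586.
Step 5 — 3dB bandwidth: Δω = ω₀/Q = 1029 rad/s; BW = Δω/(2π) = 163.8 Hz.

(a) f₀ = 107.9 Hz  (b) Q = 0.6586  (c) BW = 163.8 Hz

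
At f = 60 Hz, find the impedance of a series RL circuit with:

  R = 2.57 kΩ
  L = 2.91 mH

Step 1 — Angular frequency: ω = 2π·f = 2π·60 = 377 rad/s.
Step 2 — Component impedances:
  R: Z = R = 2570 Ω
  L: Z = jωL = j·377·0.00291 = 0 + j1.097 Ω
Step 3 — Series combination: Z_total = R + L = 2570 + j1.097 Ω = 2570∠0.0° Ω.

Z = 2570 + j1.097 Ω = 2570∠0.0° Ω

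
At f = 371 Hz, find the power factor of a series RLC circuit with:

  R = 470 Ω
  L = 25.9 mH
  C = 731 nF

Step 1 — Angular frequency: ω = 2π·f = 2π·371 = 2331 rad/s.
Step 2 — Component impedances:
  R: Z = R = 470 Ω
  L: Z = jωL = j·2331·0.0259 = 0 + j60.37 Ω
  C: Z = 1/(jωC) = -j/(ω·C) = 0 - j586.9 Ω
Step 3 — Series combination: Z_total = R + L + C = 470 - j526.5 Ω = 705.7∠-48.2° Ω.
Step 4 — Power factor: PF = cos(φ) = Re(Z)/|Z| = 470/705.7 = 0.666.
Step 5 — Type: Im(Z) = -526.5 ⇒ leading (phase φ = -48.2°).

PF = 0.666 (leading, φ = -48.2°)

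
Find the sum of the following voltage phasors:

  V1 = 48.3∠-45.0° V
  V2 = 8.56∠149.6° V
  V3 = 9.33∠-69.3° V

Step 1 — Convert each phasor to rectangular form:
  V1 = 48.3·(cos(-45.0°) + j·sin(-45.0°)) = 34.15 - j34.15 V
  V2 = 8.56·(cos(149.6°) + j·sin(149.6°)) = -7.383 + j4.332 V
  V3 = 9.33·(cos(-69.3°) + j·sin(-69.3°)) = 3.298 - j8.728 V
Step 2 — Sum components: V_total = 30.07 - j38.55 V.
Step 3 — Convert to polar: |V_total| = 48.89 V, ∠V_total = -52.0°.

V_total = 48.89∠-52.0° V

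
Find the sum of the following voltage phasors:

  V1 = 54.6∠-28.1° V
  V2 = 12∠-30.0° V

Step 1 — Convert each phasor to rectangular form:
  V1 = 54.6·(cos(-28.1°) + j·sin(-28.1°)) = 48.16 - j25.72 V
  V2 = 12·(cos(-30.0°) + j·sin(-30.0°)) = 10.39 - j6 V
Step 2 — Sum components: V_total = 58.56 - j31.72 V.
Step 3 — Convert to polar: |V_total| = 66.59 V, ∠V_total = -28.4°.

V_total = 66.59∠-28.4° V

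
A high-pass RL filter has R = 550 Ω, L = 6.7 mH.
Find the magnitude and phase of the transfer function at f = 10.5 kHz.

Step 1 — Angular frequency: ω = 2π·1.05e+04 = 6.597e+04 rad/s.
Step 2 — Transfer function: H(jω) = jωL/(R + jωL).
Step 3 — Numerator jωL = j·442; denominator R + jωL = 550 + j442.
Step 4 — H = 0.3924 + j0.4883.
Step 5 — Magnitude: |H| = 0.6264 (-4.1 dB); phase: φ = 51.2°.

|H| = 0.6264 (-4.1 dB), φ = 51.2°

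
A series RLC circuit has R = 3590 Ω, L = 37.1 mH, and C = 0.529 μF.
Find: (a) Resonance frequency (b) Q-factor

Step 1 — Resonance condition Im(Z)=0 gives ω₀ = 1/√(LC).
Step 2 — ω₀ = 1/√(0.0371·5.29e-07) = 7138 rad/s.
Step 3 — f₀ = ω₀/(2π) = 1136 Hz.
Step 4 — Series Q: Q = ω₀L/R = 7138·0.0371/3590 = 0.07377.

(a) f₀ = 1136 Hz  (b) Q = 0.07377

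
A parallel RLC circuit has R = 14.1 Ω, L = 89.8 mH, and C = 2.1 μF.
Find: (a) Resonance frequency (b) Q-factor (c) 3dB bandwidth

Step 1 — Resonance: ω₀ = 1/√(LC) = 1/√(0.0898·2.1e-06) = 2303 rad/s.
Step 2 — f₀ = ω₀/(2π) = 366.5 Hz.
Step 3 — Parallel Q: Q = R/(ω₀L) = 14.1/(2303·0.0898) = 0.06819.
Step 4 — Bandwidth: Δω = ω₀/Q = 3.377e+04 rad/s; BW = Δω/(2π) = 5375 Hz.

(a) f₀ = 366.5 Hz  (b) Q = 0.06819  (c) BW = 5375 Hz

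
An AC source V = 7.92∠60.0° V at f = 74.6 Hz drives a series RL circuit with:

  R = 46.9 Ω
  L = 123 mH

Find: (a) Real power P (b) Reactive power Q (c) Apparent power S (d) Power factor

Step 1 — Angular frequency: ω = 2π·f = 2π·74.6 = 468.7 rad/s.
Step 2 — Component impedances:
  R: Z = R = 46.9 Ω
  L: Z = jωL = j·468.7·0.123 = 0 + j57.65 Ω
Step 3 — Series combination: Z_total = R + L = 46.9 + j57.65 Ω = 74.32∠50.9° Ω.
Step 4 — Source phasor: V = 7.92∠60.0° V = 3.96 + j6.859 V.
Step 5 — Current: I = V / Z = 0.1052 + j0.01691 A = 0.1066∠9.1° A.
Step 6 — Complex power: S = V·I* = 0.5326 + j0.6547 VA.
Step 7 — Real power: P = Re(S) = 0.5326 W.
Step 8 — Reactive power: Q = Im(S) = 0.6547 VAR.
Step 9 — Apparent power: |S| = 0.844 VA.
Step 10 — Power factor: PF = P/|S| = 0.6311 (lagging).

(a) P = 0.5326 W  (b) Q = 0.6547 VAR  (c) S = 0.844 VA  (d) PF = 0.6311 (lagging)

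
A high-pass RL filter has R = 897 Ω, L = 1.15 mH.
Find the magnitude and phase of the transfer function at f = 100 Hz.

Step 1 — Angular frequency: ω = 2π·100 = 628.3 rad/s.
Step 2 — Transfer function: H(jω) = jωL/(R + jωL).
Step 3 — Numerator jωL = j·0.7226; denominator R + jωL = 897 + j0.7226.
Step 4 — H = 6.489e-07 + j0.0008055.
Step 5 — Magnitude: |H| = 0.0008055 (-61.9 dB); phase: φ = 90.0°.

|H| = 0.0008055 (-61.9 dB), φ = 90.0°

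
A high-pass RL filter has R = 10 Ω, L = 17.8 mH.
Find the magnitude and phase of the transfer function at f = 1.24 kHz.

Step 1 — Angular frequency: ω = 2π·1240 = 7791 rad/s.
Step 2 — Transfer function: H(jω) = jωL/(R + jωL).
Step 3 — Numerator jωL = j·138.7; denominator R + jωL = 10 + j138.7.
Step 4 — H = 0.9948 + j0.07173.
Step 5 — Magnitude: |H| = 0.9974 (-0.0 dB); phase: φ = 4.1°.

|H| = 0.9974 (-0.0 dB), φ = 4.1°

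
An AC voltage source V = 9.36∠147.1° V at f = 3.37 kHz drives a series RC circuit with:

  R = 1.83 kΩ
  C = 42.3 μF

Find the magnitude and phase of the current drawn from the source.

Step 1 — Angular frequency: ω = 2π·f = 2π·3370 = 2.117e+04 rad/s.
Step 2 — Component impedances:
  R: Z = R = 1830 Ω
  C: Z = 1/(jωC) = -j/(ω·C) = 0 - j1.116 Ω
Step 3 — Series combination: Z_total = R + C = 1830 - j1.116 Ω = 1830∠-0.0° Ω.
Step 4 — Source phasor: V = 9.36∠147.1° V = -7.859 + j5.084 V.
Step 5 — Ohm's law: I = V / Z_total = (-7.859 + j5.084) / (1830 - j1.116) = -0.004296 + j0.002776 A.
Step 6 — Convert to polar: |I| = 0.005115 A, ∠I = 147.1°.

I = 0.005115∠147.1° A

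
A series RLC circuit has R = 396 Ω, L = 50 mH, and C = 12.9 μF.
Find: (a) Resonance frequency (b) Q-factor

Step 1 — Resonance condition Im(Z)=0 gives ω₀ = 1/√(LC).
Step 2 — ω₀ = 1/√(0.05·1.29e-05) = 1245 rad/s.
Step 3 — f₀ = ω₀/(2π) = 198.2 Hz.
Step 4 — Series Q: Q = ω₀L/R = 1245·0.05/396 = 0.1572.

(a) f₀ = 198.2 Hz  (b) Q = 0.1572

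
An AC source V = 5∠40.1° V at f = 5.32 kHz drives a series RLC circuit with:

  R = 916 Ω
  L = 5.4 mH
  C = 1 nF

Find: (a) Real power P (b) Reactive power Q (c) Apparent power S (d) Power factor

Step 1 — Angular frequency: ω = 2π·f = 2π·5320 = 3.343e+04 rad/s.
Step 2 — Component impedances:
  R: Z = R = 916 Ω
  L: Z = jωL = j·3.343e+04·0.0054 = 0 + j180.5 Ω
  C: Z = 1/(jωC) = -j/(ω·C) = 0 - j2.992e+04 Ω
Step 3 — Series combination: Z_total = R + L + C = 916 - j2.974e+04 Ω = 2.975e+04∠-88.2° Ω.
Step 4 — Source phasor: V = 5∠40.1° V = 3.825 + j3.221 V.
Step 5 — Current: I = V / Z = -0.0001042 + j0.0001318 A = 0.0001681∠128.3° A.
Step 6 — Complex power: S = V·I* = 2.587e-05 - j0.0008399 VA.
Step 7 — Real power: P = Re(S) = 2.587e-05 W.
Step 8 — Reactive power: Q = Im(S) = -0.0008399 VAR.
Step 9 — Apparent power: |S| = 0.0008403 VA.
Step 10 — Power factor: PF = P/|S| = 0.03079 (leading).

(a) P = 2.587e-05 W  (b) Q = -0.0008399 VAR  (c) S = 0.0008403 VA  (d) PF = 0.03079 (leading)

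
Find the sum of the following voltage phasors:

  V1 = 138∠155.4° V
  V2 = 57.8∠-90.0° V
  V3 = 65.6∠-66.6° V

Step 1 — Convert each phasor to rectangular form:
  V1 = 138·(cos(155.4°) + j·sin(155.4°)) = -125.5 + j57.45 V
  V2 = 57.8·(cos(-90.0°) + j·sin(-90.0°)) = 0 - j57.8 V
  V3 = 65.6·(cos(-66.6°) + j·sin(-66.6°)) = 26.05 - j60.2 V
Step 2 — Sum components: V_total = -99.42 - j60.56 V.
Step 3 — Convert to polar: |V_total| = 116.4 V, ∠V_total = -148.7°.

V_total = 116.4∠-148.7° V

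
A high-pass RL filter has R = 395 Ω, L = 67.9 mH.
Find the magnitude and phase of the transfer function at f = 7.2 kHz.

Step 1 — Angular frequency: ω = 2π·7200 = 4.524e+04 rad/s.
Step 2 — Transfer function: H(jω) = jωL/(R + jωL).
Step 3 — Numerator jωL = j·3072; denominator R + jωL = 395 + j3072.
Step 4 — H = 0.9837 + j0.1265.
Step 5 — Magnitude: |H| = 0.9918 (-0.1 dB); phase: φ = 7.3°.

|H| = 0.9918 (-0.1 dB), φ = 7.3°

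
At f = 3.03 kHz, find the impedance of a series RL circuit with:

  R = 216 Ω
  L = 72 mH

Step 1 — Angular frequency: ω = 2π·f = 2π·3030 = 1.904e+04 rad/s.
Step 2 — Component impedances:
  R: Z = R = 216 Ω
  L: Z = jωL = j·1.904e+04·0.072 = 0 + j1371 Ω
Step 3 — Series combination: Z_total = R + L = 216 + j1371 Ω = 1388∠81.0° Ω.

Z = 216 + j1371 Ω = 1388∠81.0° Ω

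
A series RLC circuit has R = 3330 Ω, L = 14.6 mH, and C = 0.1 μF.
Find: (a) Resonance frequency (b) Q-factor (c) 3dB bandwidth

Step 1 — Resonance: ω₀ = 1/√(LC) = 1/√(0.0146·1e-07) = 2.617e+04 rad/s.
Step 2 — f₀ = ω₀/(2π) = 4165 Hz.
Step 3 — Series Q: Q = ω₀L/R = 2.617e+04·0.0146/3330 = 0.1147.
Step 4 — Bandwidth: Δω = ω₀/Q = 2.281e+05 rad/s; BW = Δω/(2π) = 3.63e+04 Hz.

(a) f₀ = 4165 Hz  (b) Q = 0.1147  (c) BW = 3.63e+04 Hz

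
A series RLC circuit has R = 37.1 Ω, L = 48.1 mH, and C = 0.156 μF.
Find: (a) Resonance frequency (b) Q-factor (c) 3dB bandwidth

Step 1 — Resonance condition Im(Z)=0 gives ω₀ = 1/√(LC).
Step 2 — ω₀ = 1/√(0.0481·1.56e-07) = 1.154e+04 rad/s.
Step 3 — f₀ = ω₀/(2π) = 1837 Hz.
Step 4 — Series Q: Q = ω₀L/R = 1.154e+04·0.0481/37.1 = 14.97.
Step 5 — 3dB bandwidth: Δω = ω₀/Q = 771.3 rad/s; BW = Δω/(2π) = 122.8 Hz.

(a) f₀ = 1837 Hz  (b) Q = 14.97  (c) BW = 122.8 Hz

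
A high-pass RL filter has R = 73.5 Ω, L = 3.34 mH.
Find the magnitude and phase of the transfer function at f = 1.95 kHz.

Step 1 — Angular frequency: ω = 2π·1950 = 1.225e+04 rad/s.
Step 2 — Transfer function: H(jω) = jωL/(R + jωL).
Step 3 — Numerator jωL = j·40.92; denominator R + jωL = 73.5 + j40.92.
Step 4 — H = 0.2366 + j0.425.
Step 5 — Magnitude: |H| = 0.4865 (-6.3 dB); phase: φ = 60.9°.

|H| = 0.4865 (-6.3 dB), φ = 60.9°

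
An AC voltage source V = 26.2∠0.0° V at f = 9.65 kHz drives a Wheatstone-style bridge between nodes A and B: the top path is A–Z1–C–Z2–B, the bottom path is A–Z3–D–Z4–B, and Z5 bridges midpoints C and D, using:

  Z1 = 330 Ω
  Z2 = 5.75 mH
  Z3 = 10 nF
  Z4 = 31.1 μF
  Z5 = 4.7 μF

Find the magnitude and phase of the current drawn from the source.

Step 1 — Angular frequency: ω = 2π·f = 2π·9650 = 6.063e+04 rad/s.
Step 2 — Component impedances:
  Z1: Z = R = 330 Ω
  Z2: Z = jωL = j·6.063e+04·0.00575 = 0 + j348.6 Ω
  Z3: Z = 1/(jωC) = -j/(ω·C) = 0 - j1649 Ω
  Z4: Z = 1/(jωC) = -j/(ω·C) = 0 - j0.5303 Ω
  Z5: Z = 1/(jωC) = -j/(ω·C) = 0 - j3.509 Ω
Step 3 — Bridge requires nodal analysis (the Z5 bridge couples midpoints C and D, so the two paths cannot be reduced to a simple series/parallel combination). Setting node B to ground and injecting 1 A at node A, the 3-node admittance system at A, C, D solves to V_A = Z_AB = 316 - j67.17 Ω = 323∠-12.0° Ω.
Step 4 — Source phasor: V = 26.2∠0.0° V = 26.2 V.
Step 5 — Ohm's law: I = V / Z_total = (26.2) / (316 - j67.17) = 0.07933 + j0.01686 A.
Step 6 — Convert to polar: |I| = 0.0811 A, ∠I = 12.0°.

I = 0.0811∠12.0° A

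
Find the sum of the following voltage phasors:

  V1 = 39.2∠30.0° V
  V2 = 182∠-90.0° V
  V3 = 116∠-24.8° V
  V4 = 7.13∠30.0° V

Step 1 — Convert each phasor to rectangular form:
  V1 = 39.2·(cos(30.0°) + j·sin(30.0°)) = 33.95 + j19.6 V
  V2 = 182·(cos(-90.0°) + j·sin(-90.0°)) = 0 - j182 V
  V3 = 116·(cos(-24.8°) + j·sin(-24.8°)) = 105.3 - j48.66 V
  V4 = 7.13·(cos(30.0°) + j·sin(30.0°)) = 6.175 + j3.565 V
Step 2 — Sum components: V_total = 145.4 - j207.5 V.
Step 3 — Convert to polar: |V_total| = 253.4 V, ∠V_total = -55.0°.

V_total = 253.4∠-55.0° V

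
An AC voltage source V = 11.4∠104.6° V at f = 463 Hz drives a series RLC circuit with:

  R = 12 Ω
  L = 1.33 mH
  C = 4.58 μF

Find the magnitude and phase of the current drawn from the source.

Step 1 — Angular frequency: ω = 2π·f = 2π·463 = 2909 rad/s.
Step 2 — Component impedances:
  R: Z = R = 12 Ω
  L: Z = jωL = j·2909·0.00133 = 0 + j3.869 Ω
  C: Z = 1/(jωC) = -j/(ω·C) = 0 - j75.05 Ω
Step 3 — Series combination: Z_total = R + L + C = 12 - j71.18 Ω = 72.19∠-80.4° Ω.
Step 4 — Source phasor: V = 11.4∠104.6° V = -2.874 + j11.03 V.
Step 5 — Ohm's law: I = V / Z_total = (-2.874 + j11.03) / (12 - j71.18) = -0.1573 - j0.01385 A.
Step 6 — Convert to polar: |I| = 0.1579 A, ∠I = -175.0°.

I = 0.1579∠-175.0° A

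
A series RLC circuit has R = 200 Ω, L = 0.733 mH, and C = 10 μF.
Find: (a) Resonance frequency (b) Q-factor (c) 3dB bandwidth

Step 1 — Resonance: ω₀ = 1/√(LC) = 1/√(0.000733·1e-05) = 1.168e+04 rad/s.
Step 2 — f₀ = ω₀/(2π) = 1859 Hz.
Step 3 — Series Q: Q = ω₀L/R = 1.168e+04·0.000733/200 = 0.04281.
Step 4 — Bandwidth: Δω = ω₀/Q = 2.729e+05 rad/s; BW = Δω/(2π) = 4.343e+04 Hz.

(a) f₀ = 1859 Hz  (b) Q = 0.04281  (c) BW = 4.343e+04 Hz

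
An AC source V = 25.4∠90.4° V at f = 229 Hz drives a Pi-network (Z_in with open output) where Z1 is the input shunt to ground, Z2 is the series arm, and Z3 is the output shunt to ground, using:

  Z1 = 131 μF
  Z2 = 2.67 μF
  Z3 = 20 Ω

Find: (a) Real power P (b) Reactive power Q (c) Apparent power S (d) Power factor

Step 1 — Angular frequency: ω = 2π·f = 2π·229 = 1439 rad/s.
Step 2 — Component impedances:
  Z1: Z = 1/(jωC) = -j/(ω·C) = 0 - j5.305 Ω
  Z2: Z = 1/(jωC) = -j/(ω·C) = 0 - j260.3 Ω
  Z3: Z = R = 20 Ω
Step 3 — With open output, the series arm Z2 and the output shunt Z3 appear in series to ground: Z2 + Z3 = 20 - j260.3 Ω.
Step 4 — Parallel with input shunt Z1: Z_in = Z1 || (Z2 + Z3) = 0.007935 - j5.2 Ω = 5.2∠-89.9° Ω.
Step 5 — Source phasor: V = 25.4∠90.4° V = -0.1773 + j25.4 V.
Step 6 — Current: I = V / Z = -4.885 - j0.02665 A = 4.885∠-179.7° A.
Step 7 — Complex power: S = V·I* = 0.1893 - j124.1 VA.
Step 8 — Real power: P = Re(S) = 0.1893 W.
Step 9 — Reactive power: Q = Im(S) = -124.1 VAR.
Step 10 — Apparent power: |S| = 124.1 VA.
Step 11 — Power factor: PF = P/|S| = 0.001526 (leading).

(a) P = 0.1893 W  (b) Q = -124.1 VAR  (c) S = 124.1 VA  (d) PF = 0.001526 (leading)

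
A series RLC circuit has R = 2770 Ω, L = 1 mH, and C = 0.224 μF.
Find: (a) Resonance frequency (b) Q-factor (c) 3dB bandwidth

Step 1 — Resonance condition Im(Z)=0 gives ω₀ = 1/√(LC).
Step 2 — ω₀ = 1/√(0.001·2.24e-07) = 6.682e+04 rad/s.
Step 3 — f₀ = ω₀/(2π) = 1.063e+04 Hz.
Step 4 — Series Q: Q = ω₀L/R = 6.682e+04·0.001/2770 = 0.02412.
Step 5 — 3dB bandwidth: Δω = ω₀/Q = 2.77e+06 rad/s; BW = Δω/(2π) = 4.409e+05 Hz.

(a) f₀ = 1.063e+04 Hz  (b) Q = 0.02412  (c) BW = 4.409e+05 Hz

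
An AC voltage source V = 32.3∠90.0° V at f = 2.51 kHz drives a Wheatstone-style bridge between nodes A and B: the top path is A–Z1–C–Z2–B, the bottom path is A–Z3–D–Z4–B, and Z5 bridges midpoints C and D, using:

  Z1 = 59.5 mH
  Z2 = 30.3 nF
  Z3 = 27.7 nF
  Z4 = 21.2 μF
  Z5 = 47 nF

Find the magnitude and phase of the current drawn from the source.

Step 1 — Angular frequency: ω = 2π·f = 2π·2510 = 1.577e+04 rad/s.
Step 2 — Component impedances:
  Z1: Z = jωL = j·1.577e+04·0.0595 = 0 + j938.4 Ω
  Z2: Z = 1/(jωC) = -j/(ω·C) = 0 - j2093 Ω
  Z3: Z = 1/(jωC) = -j/(ω·C) = 0 - j2289 Ω
  Z4: Z = 1/(jωC) = -j/(ω·C) = 0 - j2.991 Ω
  Z5: Z = 1/(jωC) = -j/(ω·C) = 0 - j1349 Ω
Step 3 — Bridge requires nodal analysis (the Z5 bridge couples midpoints C and D, so the two paths cannot be reduced to a simple series/parallel combination). Setting node B to ground and injecting 1 A at node A, the 3-node admittance system at A, C, D solves to V_A = Z_AB = 0 + j123.5 Ω = 123.5∠90.0° Ω.
Step 4 — Source phasor: V = 32.3∠90.0° V = 0 + j32.3 V.
Step 5 — Ohm's law: I = V / Z_total = (0 + j32.3) / (0 + j123.5) = 0.2616 A.
Step 6 — Convert to polar: |I| = 0.2616 A, ∠I = -0.0°.

I = 0.2616∠-0.0° A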